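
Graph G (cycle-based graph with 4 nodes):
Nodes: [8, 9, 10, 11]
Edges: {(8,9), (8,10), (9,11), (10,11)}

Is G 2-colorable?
A valid 2-coloring: color 1: [9, 10]; color 2: [8, 11].
(χ(G) = 2 ≤ 2.)

Yes, G is 2-colorable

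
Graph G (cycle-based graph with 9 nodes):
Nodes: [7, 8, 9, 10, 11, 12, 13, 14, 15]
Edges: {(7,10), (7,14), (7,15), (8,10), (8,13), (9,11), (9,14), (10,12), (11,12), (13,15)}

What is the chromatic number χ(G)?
Clique number ω(G) = 2 (lower bound: χ ≥ ω).
Odd cycle [8, 13, 15, 7, 10] needs 3 colors (χ ≥ 3).
The coloring below uses 3 colors, so χ(G) = 3.
A valid 3-coloring: color 1: [10, 11, 13, 14]; color 2: [7, 8, 9, 12]; color 3: [15].

χ(G) = 3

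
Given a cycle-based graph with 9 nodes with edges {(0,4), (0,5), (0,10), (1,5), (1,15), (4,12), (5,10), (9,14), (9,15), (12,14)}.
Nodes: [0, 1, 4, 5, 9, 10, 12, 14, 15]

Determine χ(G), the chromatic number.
Clique number ω(G) = 3 (lower bound: χ ≥ ω).
The clique on [0, 5, 10] has size 3, forcing χ ≥ 3, and the coloring below uses 3 colors, so χ(G) = 3.
A valid 3-coloring: color 1: [4, 5, 14, 15]; color 2: [0, 1, 9, 12]; color 3: [10].

χ(G) = 3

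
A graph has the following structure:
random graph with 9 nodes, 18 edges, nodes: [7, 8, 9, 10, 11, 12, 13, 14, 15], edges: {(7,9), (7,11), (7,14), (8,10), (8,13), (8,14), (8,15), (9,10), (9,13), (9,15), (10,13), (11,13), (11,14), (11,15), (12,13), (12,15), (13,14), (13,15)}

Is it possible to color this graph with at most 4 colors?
Yes, G is 4-colorable

A valid 4-coloring: color 1: [7, 13]; color 2: [10, 14, 15]; color 3: [8, 9, 11, 12].
(χ(G) = 3 ≤ 4.)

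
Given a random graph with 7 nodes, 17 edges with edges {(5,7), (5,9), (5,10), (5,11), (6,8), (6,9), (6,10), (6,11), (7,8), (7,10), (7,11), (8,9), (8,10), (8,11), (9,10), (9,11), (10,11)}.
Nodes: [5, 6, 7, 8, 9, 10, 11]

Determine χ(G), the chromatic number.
Clique number ω(G) = 5 (lower bound: χ ≥ ω).
The clique on [6, 8, 9, 10, 11] has size 5, forcing χ ≥ 5, and the coloring below uses 5 colors, so χ(G) = 5.
A valid 5-coloring: color 1: [10]; color 2: [11]; color 3: [5, 8]; color 4: [7, 9]; color 5: [6].

χ(G) = 5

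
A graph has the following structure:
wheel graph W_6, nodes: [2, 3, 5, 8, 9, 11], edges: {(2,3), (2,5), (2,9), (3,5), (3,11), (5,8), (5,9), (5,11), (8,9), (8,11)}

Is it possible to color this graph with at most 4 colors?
A valid 4-coloring: color 1: [5]; color 2: [2, 11]; color 3: [3, 9]; color 4: [8].
(χ(G) = 4 ≤ 4.)

Yes, G is 4-colorable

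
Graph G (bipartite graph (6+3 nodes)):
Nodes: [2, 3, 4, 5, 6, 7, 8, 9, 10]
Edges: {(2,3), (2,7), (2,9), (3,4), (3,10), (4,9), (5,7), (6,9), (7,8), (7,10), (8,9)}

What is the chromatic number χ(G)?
Clique number ω(G) = 2 (lower bound: χ ≥ ω).
The graph is bipartite (no odd cycle), so 2 colors suffice: χ(G) = 2.
A valid 2-coloring: color 1: [3, 7, 9]; color 2: [2, 4, 5, 6, 8, 10].

χ(G) = 2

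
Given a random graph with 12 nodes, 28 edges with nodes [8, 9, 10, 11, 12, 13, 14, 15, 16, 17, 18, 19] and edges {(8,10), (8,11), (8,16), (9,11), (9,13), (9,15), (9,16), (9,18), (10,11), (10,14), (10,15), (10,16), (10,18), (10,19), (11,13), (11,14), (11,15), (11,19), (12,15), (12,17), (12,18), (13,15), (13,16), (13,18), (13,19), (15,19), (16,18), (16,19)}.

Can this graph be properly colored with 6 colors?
A valid 6-coloring: color 1: [11, 12, 16]; color 2: [10, 13, 17]; color 3: [8, 14, 15, 18]; color 4: [9, 19].
(χ(G) = 4 ≤ 6.)

Yes, G is 6-colorable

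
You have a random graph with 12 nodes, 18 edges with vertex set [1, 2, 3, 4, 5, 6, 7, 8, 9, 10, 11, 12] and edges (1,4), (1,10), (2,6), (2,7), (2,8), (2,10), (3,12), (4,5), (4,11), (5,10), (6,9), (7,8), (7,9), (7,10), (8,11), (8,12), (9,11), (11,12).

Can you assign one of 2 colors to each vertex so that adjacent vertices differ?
No, G is not 2-colorable

The clique on vertices [2, 7, 8] has size 3 > 2, so it alone needs 3 colors.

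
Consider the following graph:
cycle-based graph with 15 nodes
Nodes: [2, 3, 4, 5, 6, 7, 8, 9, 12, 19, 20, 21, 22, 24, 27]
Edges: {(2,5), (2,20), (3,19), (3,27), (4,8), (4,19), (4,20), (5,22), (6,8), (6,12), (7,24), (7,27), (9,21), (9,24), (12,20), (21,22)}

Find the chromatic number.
Clique number ω(G) = 2 (lower bound: χ ≥ ω).
Odd cycle [6, 8, 4, 20, 12] needs 3 colors (χ ≥ 3).
The coloring below uses 3 colors, so χ(G) = 3.
A valid 3-coloring: color 1: [5, 6, 19, 20, 21, 24, 27]; color 2: [2, 3, 4, 7, 9, 12, 22]; color 3: [8].

χ(G) = 3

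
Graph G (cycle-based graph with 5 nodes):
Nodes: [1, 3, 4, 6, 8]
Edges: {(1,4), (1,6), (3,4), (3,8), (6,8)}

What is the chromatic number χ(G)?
Clique number ω(G) = 2 (lower bound: χ ≥ ω).
Odd cycle [6, 8, 3, 4, 1] needs 3 colors (χ ≥ 3).
The coloring below uses 3 colors, so χ(G) = 3.
A valid 3-coloring: color 1: [4, 6]; color 2: [1, 8]; color 3: [3].

χ(G) = 3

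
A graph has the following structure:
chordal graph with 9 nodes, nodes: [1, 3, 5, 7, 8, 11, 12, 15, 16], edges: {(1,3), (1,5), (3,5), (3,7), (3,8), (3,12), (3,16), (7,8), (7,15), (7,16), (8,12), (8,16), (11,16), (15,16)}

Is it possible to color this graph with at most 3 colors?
The clique on vertices [3, 7, 8, 16] has size 4 > 3, so it alone needs 4 colors.

No, G is not 3-colorable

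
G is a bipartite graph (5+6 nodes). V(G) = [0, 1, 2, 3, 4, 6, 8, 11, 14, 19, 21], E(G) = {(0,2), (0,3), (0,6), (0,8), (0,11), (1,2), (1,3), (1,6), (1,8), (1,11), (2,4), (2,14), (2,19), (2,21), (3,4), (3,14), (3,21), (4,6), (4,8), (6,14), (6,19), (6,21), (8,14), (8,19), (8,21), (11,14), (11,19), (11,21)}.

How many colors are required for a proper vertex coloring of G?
Clique number ω(G) = 2 (lower bound: χ ≥ ω).
The graph is bipartite (no odd cycle), so 2 colors suffice: χ(G) = 2.
A valid 2-coloring: color 1: [2, 3, 6, 8, 11]; color 2: [0, 1, 4, 14, 19, 21].

χ(G) = 2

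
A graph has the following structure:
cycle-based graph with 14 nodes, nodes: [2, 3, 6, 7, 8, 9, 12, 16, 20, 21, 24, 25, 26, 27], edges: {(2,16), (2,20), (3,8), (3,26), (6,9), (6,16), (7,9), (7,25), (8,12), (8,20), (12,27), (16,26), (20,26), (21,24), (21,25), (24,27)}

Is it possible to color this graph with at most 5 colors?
A valid 5-coloring: color 1: [2, 6, 7, 8, 21, 26, 27]; color 2: [3, 9, 12, 16, 20, 24, 25].
(χ(G) = 2 ≤ 5.)

Yes, G is 5-colorable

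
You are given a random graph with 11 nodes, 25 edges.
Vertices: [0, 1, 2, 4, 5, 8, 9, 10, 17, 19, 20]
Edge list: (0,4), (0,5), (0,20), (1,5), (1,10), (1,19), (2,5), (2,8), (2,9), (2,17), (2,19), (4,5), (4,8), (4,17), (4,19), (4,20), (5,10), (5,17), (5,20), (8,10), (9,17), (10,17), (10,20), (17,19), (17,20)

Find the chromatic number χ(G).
χ(G) = 4

Clique number ω(G) = 4 (lower bound: χ ≥ ω).
The clique on [0, 4, 5, 20] has size 4, forcing χ ≥ 4, and the coloring below uses 4 colors, so χ(G) = 4.
A valid 4-coloring: color 1: [5, 8, 9, 19]; color 2: [0, 1, 17]; color 3: [2, 4, 10]; color 4: [20].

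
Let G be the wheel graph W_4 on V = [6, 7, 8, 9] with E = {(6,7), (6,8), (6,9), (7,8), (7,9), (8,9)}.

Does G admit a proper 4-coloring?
Yes, G is 4-colorable

A valid 4-coloring: color 1: [6]; color 2: [7]; color 3: [8]; color 4: [9].
(χ(G) = 4 ≤ 4.)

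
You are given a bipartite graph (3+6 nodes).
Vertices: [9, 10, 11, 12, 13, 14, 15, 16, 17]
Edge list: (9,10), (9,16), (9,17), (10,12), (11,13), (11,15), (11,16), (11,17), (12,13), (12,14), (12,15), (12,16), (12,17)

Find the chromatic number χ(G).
χ(G) = 2

Clique number ω(G) = 2 (lower bound: χ ≥ ω).
The graph is bipartite (no odd cycle), so 2 colors suffice: χ(G) = 2.
A valid 2-coloring: color 1: [9, 11, 12]; color 2: [10, 13, 14, 15, 16, 17].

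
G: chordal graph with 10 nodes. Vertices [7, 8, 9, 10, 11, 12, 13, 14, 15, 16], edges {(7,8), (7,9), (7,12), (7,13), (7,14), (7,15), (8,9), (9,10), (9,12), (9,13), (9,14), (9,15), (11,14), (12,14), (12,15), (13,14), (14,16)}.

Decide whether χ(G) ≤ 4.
Yes, G is 4-colorable

A valid 4-coloring: color 1: [9, 11, 16]; color 2: [8, 10, 14, 15]; color 3: [7]; color 4: [12, 13].
(χ(G) = 4 ≤ 4.)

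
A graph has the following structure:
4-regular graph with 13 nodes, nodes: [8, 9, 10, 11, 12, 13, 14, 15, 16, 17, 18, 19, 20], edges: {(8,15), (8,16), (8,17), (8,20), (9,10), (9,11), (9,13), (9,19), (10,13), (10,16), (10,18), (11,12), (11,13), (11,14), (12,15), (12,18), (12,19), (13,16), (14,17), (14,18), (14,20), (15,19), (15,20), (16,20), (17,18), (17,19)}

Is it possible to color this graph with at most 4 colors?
A valid 4-coloring: color 1: [12, 13, 17, 20]; color 2: [8, 11, 18, 19]; color 3: [9, 14, 15, 16]; color 4: [10].
(χ(G) = 4 ≤ 4.)

Yes, G is 4-colorable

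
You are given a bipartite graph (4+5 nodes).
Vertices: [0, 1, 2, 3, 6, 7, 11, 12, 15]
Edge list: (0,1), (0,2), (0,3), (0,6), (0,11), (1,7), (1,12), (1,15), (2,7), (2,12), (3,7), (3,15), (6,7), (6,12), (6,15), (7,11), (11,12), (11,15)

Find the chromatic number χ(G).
χ(G) = 2

Clique number ω(G) = 2 (lower bound: χ ≥ ω).
The graph is bipartite (no odd cycle), so 2 colors suffice: χ(G) = 2.
A valid 2-coloring: color 1: [0, 7, 12, 15]; color 2: [1, 2, 3, 6, 11].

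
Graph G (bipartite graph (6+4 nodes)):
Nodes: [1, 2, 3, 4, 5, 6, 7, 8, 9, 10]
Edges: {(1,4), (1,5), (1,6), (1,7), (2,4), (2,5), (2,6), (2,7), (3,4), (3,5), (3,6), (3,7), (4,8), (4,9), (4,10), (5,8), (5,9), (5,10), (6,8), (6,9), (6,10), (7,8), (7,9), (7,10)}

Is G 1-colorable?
Edge (1,4) forces its endpoints to differ, so 1 color is not enough.

No, G is not 1-colorable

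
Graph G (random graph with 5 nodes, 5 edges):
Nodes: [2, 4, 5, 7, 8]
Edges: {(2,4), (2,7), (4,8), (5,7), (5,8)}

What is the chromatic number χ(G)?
χ(G) = 3

Clique number ω(G) = 2 (lower bound: χ ≥ ω).
Odd cycle [7, 2, 4, 8, 5] needs 3 colors (χ ≥ 3).
The coloring below uses 3 colors, so χ(G) = 3.
A valid 3-coloring: color 1: [7, 8]; color 2: [4, 5]; color 3: [2].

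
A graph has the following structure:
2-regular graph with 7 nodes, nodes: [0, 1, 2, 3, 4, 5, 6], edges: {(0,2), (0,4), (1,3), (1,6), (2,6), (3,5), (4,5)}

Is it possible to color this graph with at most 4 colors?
A valid 4-coloring: color 1: [1, 2, 4]; color 2: [0, 5, 6]; color 3: [3].
(χ(G) = 3 ≤ 4.)

Yes, G is 4-colorable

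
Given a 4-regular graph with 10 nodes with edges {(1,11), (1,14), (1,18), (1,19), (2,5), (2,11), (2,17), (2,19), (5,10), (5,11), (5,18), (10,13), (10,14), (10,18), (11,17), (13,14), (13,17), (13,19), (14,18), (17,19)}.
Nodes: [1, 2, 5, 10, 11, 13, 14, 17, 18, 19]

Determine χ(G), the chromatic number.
Clique number ω(G) = 3 (lower bound: χ ≥ ω).
Suppose a proper 3-coloring c exists. The clique [1, 14, 18] takes 3 distinct colors; by symmetry let c(1) = 1, c(14) = 2, c(18) = 3.
- Vertex 10: neighbors [14, 18] already have colors [2, 3] ⇒ c(10) = 1.
- Vertex 5: neighbors [10, 18] already have colors [1, 3] ⇒ c(5) = 2.
- Vertex 11: neighbors [1, 5] already have colors [1, 2] ⇒ c(11) = 3.
- Vertex 2: neighbors [5, 11] already have colors [2, 3] ⇒ c(2) = 1.
- Vertex 13: neighbors [10, 14] already have colors [1, 2] ⇒ c(13) = 3.
- Vertex 17: neighbors [2, 11] already have colors [1, 3] ⇒ c(17) = 2.
- Vertex 19: neighbors [1, 17, 13] already have colors [1, 2, 3] — all 3 colors blocked. Contradiction.
The forced assignments end in a contradiction, so G has no proper 3-coloring (χ ≥ 4).
The coloring below uses 4 colors, so χ(G) = 4.
A valid 4-coloring: color 1: [11, 13, 18]; color 2: [1, 2, 10]; color 3: [5, 14, 17]; color 4: [19].

χ(G) = 4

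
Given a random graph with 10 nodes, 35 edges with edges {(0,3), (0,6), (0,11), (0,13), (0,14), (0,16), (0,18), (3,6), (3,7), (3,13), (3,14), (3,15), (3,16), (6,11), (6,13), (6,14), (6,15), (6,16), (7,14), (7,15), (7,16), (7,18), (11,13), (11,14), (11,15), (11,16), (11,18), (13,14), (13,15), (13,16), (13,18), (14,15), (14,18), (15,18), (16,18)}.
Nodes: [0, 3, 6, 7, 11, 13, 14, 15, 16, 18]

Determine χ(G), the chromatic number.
Clique number ω(G) = 5 (lower bound: χ ≥ ω).
The clique on [0, 11, 13, 16, 18] has size 5, forcing χ ≥ 5, and the coloring below uses 5 colors, so χ(G) = 5.
A valid 5-coloring: color 1: [7, 13]; color 2: [14, 16]; color 3: [0, 15]; color 4: [6, 18]; color 5: [3, 11].

χ(G) = 5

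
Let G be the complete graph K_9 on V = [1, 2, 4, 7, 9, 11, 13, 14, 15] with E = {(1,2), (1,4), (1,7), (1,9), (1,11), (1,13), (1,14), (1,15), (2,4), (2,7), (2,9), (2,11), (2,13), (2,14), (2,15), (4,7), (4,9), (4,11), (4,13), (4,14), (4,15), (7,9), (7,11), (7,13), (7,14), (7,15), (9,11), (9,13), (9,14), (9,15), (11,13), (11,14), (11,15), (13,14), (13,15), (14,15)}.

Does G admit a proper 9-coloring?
Yes, G is 9-colorable

A valid 9-coloring: color 1: [11]; color 2: [9]; color 3: [2]; color 4: [7]; color 5: [15]; color 6: [14]; color 7: [4]; color 8: [1]; color 9: [13].
(χ(G) = 9 ≤ 9.)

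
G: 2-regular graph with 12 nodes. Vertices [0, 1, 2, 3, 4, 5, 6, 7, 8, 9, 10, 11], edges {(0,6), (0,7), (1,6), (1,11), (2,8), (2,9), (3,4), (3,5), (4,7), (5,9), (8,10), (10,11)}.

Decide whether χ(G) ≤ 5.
A valid 5-coloring: color 1: [3, 6, 7, 8, 9, 11]; color 2: [0, 1, 2, 4, 5, 10].
(χ(G) = 2 ≤ 5.)

Yes, G is 5-colorable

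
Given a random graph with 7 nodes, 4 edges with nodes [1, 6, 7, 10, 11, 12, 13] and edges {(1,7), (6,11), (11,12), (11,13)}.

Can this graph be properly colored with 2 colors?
Yes, G is 2-colorable

A valid 2-coloring: color 1: [1, 10, 11]; color 2: [6, 7, 12, 13].
(χ(G) = 2 ≤ 2.)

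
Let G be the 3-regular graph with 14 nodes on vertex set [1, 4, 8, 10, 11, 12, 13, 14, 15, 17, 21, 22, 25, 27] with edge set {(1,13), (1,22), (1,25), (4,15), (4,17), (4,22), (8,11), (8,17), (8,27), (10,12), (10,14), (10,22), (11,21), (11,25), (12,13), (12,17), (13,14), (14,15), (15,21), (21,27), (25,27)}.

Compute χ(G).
Clique number ω(G) = 2 (lower bound: χ ≥ ω).
Odd cycle [4, 17, 12, 10, 22] needs 3 colors (χ ≥ 3).
The coloring below uses 3 colors, so χ(G) = 3.
A valid 3-coloring: color 1: [1, 4, 8, 12, 14, 21]; color 2: [10, 13, 15, 17, 25]; color 3: [11, 22, 27].

χ(G) = 3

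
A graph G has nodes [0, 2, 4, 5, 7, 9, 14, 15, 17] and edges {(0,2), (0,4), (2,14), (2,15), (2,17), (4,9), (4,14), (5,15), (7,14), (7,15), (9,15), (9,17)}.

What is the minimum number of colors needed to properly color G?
χ(G) = 3

Clique number ω(G) = 2 (lower bound: χ ≥ ω).
Odd cycle [9, 15, 7, 14, 4] needs 3 colors (χ ≥ 3).
The coloring below uses 3 colors, so χ(G) = 3.
A valid 3-coloring: color 1: [0, 14, 15, 17]; color 2: [2, 5, 7, 9]; color 3: [4].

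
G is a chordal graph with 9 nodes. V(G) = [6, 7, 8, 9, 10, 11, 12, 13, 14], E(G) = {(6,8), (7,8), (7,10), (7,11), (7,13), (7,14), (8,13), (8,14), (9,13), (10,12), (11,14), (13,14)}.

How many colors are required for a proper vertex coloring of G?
Clique number ω(G) = 4 (lower bound: χ ≥ ω).
The clique on [7, 8, 13, 14] has size 4, forcing χ ≥ 4, and the coloring below uses 4 colors, so χ(G) = 4.
A valid 4-coloring: color 1: [6, 7, 9, 12]; color 2: [8, 10, 11]; color 3: [14]; color 4: [13].

χ(G) = 4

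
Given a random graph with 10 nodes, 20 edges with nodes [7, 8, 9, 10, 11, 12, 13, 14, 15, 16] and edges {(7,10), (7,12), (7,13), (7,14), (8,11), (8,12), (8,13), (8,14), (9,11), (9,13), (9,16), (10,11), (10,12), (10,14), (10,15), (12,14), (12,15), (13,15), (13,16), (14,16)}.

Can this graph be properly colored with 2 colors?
No, G is not 2-colorable

The clique on vertices [7, 10, 12, 14] has size 4 > 2, so it alone needs 4 colors.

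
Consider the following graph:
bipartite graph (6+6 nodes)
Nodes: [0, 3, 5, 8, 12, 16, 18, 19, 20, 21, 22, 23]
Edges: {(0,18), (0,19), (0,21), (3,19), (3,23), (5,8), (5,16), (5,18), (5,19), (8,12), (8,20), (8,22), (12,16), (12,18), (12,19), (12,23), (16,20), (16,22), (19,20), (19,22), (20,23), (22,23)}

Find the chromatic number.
Clique number ω(G) = 2 (lower bound: χ ≥ ω).
The graph is bipartite (no odd cycle), so 2 colors suffice: χ(G) = 2.
A valid 2-coloring: color 1: [8, 16, 18, 19, 21, 23]; color 2: [0, 3, 5, 12, 20, 22].

χ(G) = 2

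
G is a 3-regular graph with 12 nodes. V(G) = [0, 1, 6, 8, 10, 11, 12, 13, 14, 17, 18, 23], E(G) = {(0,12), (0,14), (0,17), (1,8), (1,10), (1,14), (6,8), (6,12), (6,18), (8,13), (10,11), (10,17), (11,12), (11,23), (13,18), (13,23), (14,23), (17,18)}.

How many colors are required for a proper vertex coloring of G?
χ(G) = 3

Clique number ω(G) = 2 (lower bound: χ ≥ ω).
Odd cycle [1, 10, 11, 23, 14] needs 3 colors (χ ≥ 3).
The coloring below uses 3 colors, so χ(G) = 3.
A valid 3-coloring: color 1: [0, 1, 6, 11, 13]; color 2: [8, 12, 14, 17]; color 3: [10, 18, 23].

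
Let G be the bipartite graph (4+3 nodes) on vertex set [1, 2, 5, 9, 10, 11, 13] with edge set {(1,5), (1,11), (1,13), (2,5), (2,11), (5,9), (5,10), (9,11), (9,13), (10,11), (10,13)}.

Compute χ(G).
Clique number ω(G) = 2 (lower bound: χ ≥ ω).
The graph is bipartite (no odd cycle), so 2 colors suffice: χ(G) = 2.
A valid 2-coloring: color 1: [5, 11, 13]; color 2: [1, 2, 9, 10].

χ(G) = 2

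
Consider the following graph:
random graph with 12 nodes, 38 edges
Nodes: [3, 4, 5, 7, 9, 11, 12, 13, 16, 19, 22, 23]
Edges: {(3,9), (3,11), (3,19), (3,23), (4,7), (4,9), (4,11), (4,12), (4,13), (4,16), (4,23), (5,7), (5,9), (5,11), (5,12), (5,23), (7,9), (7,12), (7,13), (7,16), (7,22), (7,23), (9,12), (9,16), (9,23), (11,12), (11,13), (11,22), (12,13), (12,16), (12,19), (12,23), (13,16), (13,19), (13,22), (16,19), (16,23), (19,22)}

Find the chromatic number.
Clique number ω(G) = 6 (lower bound: χ ≥ ω).
The clique on [4, 7, 9, 12, 16, 23] has size 6, forcing χ ≥ 6, and the coloring below uses 6 colors, so χ(G) = 6.
A valid 6-coloring: color 1: [3, 12, 22]; color 2: [7, 11, 19]; color 3: [13, 23]; color 4: [4, 5]; color 5: [16]; color 6: [9].

χ(G) = 6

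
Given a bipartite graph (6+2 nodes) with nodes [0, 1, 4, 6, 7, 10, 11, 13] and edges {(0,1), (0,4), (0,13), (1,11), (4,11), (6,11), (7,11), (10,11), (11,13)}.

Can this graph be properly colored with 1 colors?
No, G is not 1-colorable

Edge (0,1) forces its endpoints to differ, so 1 color is not enough.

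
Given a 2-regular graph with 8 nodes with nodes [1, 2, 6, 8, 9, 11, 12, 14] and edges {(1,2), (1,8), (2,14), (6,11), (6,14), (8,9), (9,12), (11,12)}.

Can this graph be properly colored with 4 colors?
Yes, G is 4-colorable

A valid 4-coloring: color 1: [2, 6, 8, 12]; color 2: [1, 9, 11, 14].
(χ(G) = 2 ≤ 4.)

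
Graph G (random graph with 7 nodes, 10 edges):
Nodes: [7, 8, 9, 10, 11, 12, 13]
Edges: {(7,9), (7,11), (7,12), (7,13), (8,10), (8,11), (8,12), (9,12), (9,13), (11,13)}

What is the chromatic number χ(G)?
χ(G) = 3

Clique number ω(G) = 3 (lower bound: χ ≥ ω).
The clique on [7, 9, 12] has size 3, forcing χ ≥ 3, and the coloring below uses 3 colors, so χ(G) = 3.
A valid 3-coloring: color 1: [7, 8]; color 2: [9, 10, 11]; color 3: [12, 13].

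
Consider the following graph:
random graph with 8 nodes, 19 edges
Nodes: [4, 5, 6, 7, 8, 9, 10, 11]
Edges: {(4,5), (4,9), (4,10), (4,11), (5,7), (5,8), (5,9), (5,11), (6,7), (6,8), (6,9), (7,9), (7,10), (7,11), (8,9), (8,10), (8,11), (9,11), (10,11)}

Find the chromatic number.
χ(G) = 4

Clique number ω(G) = 4 (lower bound: χ ≥ ω).
The clique on [5, 8, 9, 11] has size 4, forcing χ ≥ 4, and the coloring below uses 4 colors, so χ(G) = 4.
A valid 4-coloring: color 1: [9, 10]; color 2: [6, 11]; color 3: [5]; color 4: [4, 7, 8].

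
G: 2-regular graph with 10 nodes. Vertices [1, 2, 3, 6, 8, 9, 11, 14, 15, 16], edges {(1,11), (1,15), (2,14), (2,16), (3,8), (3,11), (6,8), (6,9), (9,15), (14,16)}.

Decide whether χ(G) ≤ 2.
The clique on vertices [2, 14, 16] has size 3 > 2, so it alone needs 3 colors.

No, G is not 2-colorable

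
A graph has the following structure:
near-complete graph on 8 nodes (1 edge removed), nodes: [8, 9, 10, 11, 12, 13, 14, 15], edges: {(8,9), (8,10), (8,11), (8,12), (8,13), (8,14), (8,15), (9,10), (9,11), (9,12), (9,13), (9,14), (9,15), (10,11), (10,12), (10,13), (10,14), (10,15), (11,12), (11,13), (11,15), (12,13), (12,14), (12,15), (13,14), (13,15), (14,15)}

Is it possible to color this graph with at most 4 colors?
No, G is not 4-colorable

The clique on vertices [8, 9, 10, 11, 12, 13, 15] has size 7 > 4, so it alone needs 7 colors.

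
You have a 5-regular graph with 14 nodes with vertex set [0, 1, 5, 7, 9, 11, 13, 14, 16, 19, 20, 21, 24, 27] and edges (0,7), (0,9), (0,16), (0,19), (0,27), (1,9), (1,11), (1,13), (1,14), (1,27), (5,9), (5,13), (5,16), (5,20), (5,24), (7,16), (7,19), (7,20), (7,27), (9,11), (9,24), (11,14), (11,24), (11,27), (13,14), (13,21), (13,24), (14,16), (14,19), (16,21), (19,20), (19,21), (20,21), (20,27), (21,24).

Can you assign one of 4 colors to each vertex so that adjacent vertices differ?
A valid 4-coloring: color 1: [5, 7, 11, 21]; color 2: [0, 1, 20, 24]; color 3: [9, 13, 16, 19, 27]; color 4: [14].
(χ(G) = 4 ≤ 4.)

Yes, G is 4-colorable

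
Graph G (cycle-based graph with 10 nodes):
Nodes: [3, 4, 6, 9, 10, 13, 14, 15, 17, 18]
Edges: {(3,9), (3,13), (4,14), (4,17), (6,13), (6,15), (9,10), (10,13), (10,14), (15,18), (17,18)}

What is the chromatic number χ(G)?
Clique number ω(G) = 2 (lower bound: χ ≥ ω).
The graph is bipartite (no odd cycle), so 2 colors suffice: χ(G) = 2.
A valid 2-coloring: color 1: [3, 4, 6, 10, 18]; color 2: [9, 13, 14, 15, 17].

χ(G) = 2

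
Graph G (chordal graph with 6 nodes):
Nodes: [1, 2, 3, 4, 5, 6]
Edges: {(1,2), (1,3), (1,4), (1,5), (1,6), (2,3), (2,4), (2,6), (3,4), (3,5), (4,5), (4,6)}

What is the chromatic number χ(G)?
χ(G) = 4

Clique number ω(G) = 4 (lower bound: χ ≥ ω).
The clique on [1, 2, 3, 4] has size 4, forcing χ ≥ 4, and the coloring below uses 4 colors, so χ(G) = 4.
A valid 4-coloring: color 1: [1]; color 2: [4]; color 3: [2, 5]; color 4: [3, 6].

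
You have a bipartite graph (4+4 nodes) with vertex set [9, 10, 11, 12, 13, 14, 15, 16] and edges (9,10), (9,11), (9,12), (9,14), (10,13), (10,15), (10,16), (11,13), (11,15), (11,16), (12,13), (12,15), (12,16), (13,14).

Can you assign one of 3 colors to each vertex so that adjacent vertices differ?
A valid 3-coloring: color 1: [9, 13, 15, 16]; color 2: [10, 11, 12, 14].
(χ(G) = 2 ≤ 3.)

Yes, G is 3-colorable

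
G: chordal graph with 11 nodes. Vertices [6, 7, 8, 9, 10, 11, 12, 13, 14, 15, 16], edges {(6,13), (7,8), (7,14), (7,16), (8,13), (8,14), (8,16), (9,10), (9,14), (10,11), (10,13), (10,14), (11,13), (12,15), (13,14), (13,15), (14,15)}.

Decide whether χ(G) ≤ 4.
A valid 4-coloring: color 1: [6, 11, 12, 14, 16]; color 2: [7, 9, 13]; color 3: [8, 10, 15].
(χ(G) = 3 ≤ 4.)

Yes, G is 4-colorable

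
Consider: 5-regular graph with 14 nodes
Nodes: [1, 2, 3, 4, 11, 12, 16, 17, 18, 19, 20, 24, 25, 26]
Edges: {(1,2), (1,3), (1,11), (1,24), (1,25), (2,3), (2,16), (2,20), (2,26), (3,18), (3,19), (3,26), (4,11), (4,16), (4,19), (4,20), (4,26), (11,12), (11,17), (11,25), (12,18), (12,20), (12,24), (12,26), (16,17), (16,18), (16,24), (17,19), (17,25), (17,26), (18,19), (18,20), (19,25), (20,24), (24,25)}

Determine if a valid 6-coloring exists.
Yes, G is 6-colorable

A valid 6-coloring: color 1: [1, 16, 19, 20, 26]; color 2: [2, 11, 18, 24]; color 3: [3, 4, 12, 17]; color 4: [25].
(χ(G) = 4 ≤ 6.)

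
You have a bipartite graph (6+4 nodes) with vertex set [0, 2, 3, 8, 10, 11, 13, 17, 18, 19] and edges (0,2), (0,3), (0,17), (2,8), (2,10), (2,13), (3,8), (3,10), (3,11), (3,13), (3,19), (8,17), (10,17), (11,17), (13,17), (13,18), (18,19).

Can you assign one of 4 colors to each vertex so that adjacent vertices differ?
A valid 4-coloring: color 1: [2, 3, 17, 18]; color 2: [0, 8, 10, 11, 13, 19].
(χ(G) = 2 ≤ 4.)

Yes, G is 4-colorable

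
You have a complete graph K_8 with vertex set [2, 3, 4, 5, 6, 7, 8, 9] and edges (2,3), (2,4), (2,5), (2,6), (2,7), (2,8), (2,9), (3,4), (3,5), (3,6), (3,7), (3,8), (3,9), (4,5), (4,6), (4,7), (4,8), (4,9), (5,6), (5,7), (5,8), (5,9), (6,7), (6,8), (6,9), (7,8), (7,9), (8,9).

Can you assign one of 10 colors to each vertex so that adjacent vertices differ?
Yes, G is 10-colorable

A valid 10-coloring: color 1: [6]; color 2: [9]; color 3: [2]; color 4: [5]; color 5: [4]; color 6: [3]; color 7: [7]; color 8: [8].
(χ(G) = 8 ≤ 10.)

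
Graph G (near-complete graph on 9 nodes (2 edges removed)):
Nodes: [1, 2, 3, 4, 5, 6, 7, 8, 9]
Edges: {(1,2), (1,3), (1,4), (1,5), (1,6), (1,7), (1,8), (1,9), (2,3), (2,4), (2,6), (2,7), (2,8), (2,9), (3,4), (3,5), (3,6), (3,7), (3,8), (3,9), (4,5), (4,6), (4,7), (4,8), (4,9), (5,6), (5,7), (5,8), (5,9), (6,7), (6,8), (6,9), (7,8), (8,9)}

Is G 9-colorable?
A valid 9-coloring: color 1: [1]; color 2: [3]; color 3: [6]; color 4: [4]; color 5: [8]; color 6: [2, 5]; color 7: [7, 9].
(χ(G) = 7 ≤ 9.)

Yes, G is 9-colorable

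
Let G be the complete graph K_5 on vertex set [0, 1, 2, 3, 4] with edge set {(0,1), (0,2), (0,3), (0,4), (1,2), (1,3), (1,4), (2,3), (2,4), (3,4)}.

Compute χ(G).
χ(G) = 5

Clique number ω(G) = 5 (lower bound: χ ≥ ω).
The clique on [0, 1, 2, 3, 4] has size 5, forcing χ ≥ 5, and the coloring below uses 5 colors, so χ(G) = 5.
A valid 5-coloring: color 1: [3]; color 2: [0]; color 3: [2]; color 4: [1]; color 5: [4].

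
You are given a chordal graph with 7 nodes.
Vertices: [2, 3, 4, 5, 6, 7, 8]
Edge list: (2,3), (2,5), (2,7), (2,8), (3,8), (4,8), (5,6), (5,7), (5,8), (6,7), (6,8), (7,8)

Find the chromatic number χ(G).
χ(G) = 4

Clique number ω(G) = 4 (lower bound: χ ≥ ω).
The clique on [2, 5, 7, 8] has size 4, forcing χ ≥ 4, and the coloring below uses 4 colors, so χ(G) = 4.
A valid 4-coloring: color 1: [8]; color 2: [3, 4, 5]; color 3: [2, 6]; color 4: [7].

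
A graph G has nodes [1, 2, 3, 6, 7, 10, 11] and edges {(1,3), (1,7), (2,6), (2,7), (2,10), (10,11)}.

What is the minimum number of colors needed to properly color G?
χ(G) = 2

Clique number ω(G) = 2 (lower bound: χ ≥ ω).
The graph is bipartite (no odd cycle), so 2 colors suffice: χ(G) = 2.
A valid 2-coloring: color 1: [1, 2, 11]; color 2: [3, 6, 7, 10].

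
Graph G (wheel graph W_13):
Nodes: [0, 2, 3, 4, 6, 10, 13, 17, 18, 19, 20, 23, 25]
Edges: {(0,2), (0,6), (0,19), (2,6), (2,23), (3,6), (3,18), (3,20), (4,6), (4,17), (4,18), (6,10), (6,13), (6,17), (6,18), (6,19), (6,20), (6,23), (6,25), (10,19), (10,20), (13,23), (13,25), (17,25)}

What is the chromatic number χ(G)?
χ(G) = 3

Clique number ω(G) = 3 (lower bound: χ ≥ ω).
The clique on [0, 2, 6] has size 3, forcing χ ≥ 3, and the coloring below uses 3 colors, so χ(G) = 3.
A valid 3-coloring: color 1: [6]; color 2: [0, 3, 4, 10, 23, 25]; color 3: [2, 13, 17, 18, 19, 20].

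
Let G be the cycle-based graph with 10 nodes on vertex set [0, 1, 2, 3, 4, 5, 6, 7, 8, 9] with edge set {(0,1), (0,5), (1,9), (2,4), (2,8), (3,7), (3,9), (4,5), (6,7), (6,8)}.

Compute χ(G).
χ(G) = 2

Clique number ω(G) = 2 (lower bound: χ ≥ ω).
The graph is bipartite (no odd cycle), so 2 colors suffice: χ(G) = 2.
A valid 2-coloring: color 1: [0, 4, 7, 8, 9]; color 2: [1, 2, 3, 5, 6].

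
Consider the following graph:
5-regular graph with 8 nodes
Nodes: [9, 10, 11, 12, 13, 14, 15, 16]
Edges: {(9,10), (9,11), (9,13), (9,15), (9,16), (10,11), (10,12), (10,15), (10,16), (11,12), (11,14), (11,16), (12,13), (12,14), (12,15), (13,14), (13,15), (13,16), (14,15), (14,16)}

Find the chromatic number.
Clique number ω(G) = 4 (lower bound: χ ≥ ω).
The clique on [9, 10, 11, 16] has size 4, forcing χ ≥ 4, and the coloring below uses 4 colors, so χ(G) = 4.
A valid 4-coloring: color 1: [10, 13]; color 2: [9, 14]; color 3: [12, 16]; color 4: [11, 15].

χ(G) = 4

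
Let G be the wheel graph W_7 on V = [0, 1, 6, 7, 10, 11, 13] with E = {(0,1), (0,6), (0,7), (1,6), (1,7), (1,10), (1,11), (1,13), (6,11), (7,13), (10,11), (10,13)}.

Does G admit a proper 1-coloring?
No, G is not 1-colorable

The clique on vertices [0, 1, 6] has size 3 > 1, so it alone needs 3 colors.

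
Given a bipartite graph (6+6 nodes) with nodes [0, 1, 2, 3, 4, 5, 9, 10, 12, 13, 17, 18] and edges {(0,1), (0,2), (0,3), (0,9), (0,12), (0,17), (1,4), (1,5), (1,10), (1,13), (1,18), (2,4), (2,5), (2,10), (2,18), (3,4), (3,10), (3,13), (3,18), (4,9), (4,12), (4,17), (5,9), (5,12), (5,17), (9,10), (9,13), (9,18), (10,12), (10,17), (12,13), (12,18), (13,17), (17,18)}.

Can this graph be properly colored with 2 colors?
A valid 2-coloring: color 1: [1, 2, 3, 9, 12, 17]; color 2: [0, 4, 5, 10, 13, 18].
(χ(G) = 2 ≤ 2.)

Yes, G is 2-colorable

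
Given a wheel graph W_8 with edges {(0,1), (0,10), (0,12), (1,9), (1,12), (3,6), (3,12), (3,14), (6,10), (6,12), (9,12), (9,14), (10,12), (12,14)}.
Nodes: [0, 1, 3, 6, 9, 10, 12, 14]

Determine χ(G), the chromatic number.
χ(G) = 4

Clique number ω(G) = 3 (lower bound: χ ≥ ω).
Odd cycle [3, 6, 10, 0, 1, 9, 14] needs 3 colors (χ ≥ 3).
Vertex 12 is adjacent to every vertex of [0, 1, 3, 6, 9, 10, 14], which already need 3 colors among themselves, so 12 needs a new color (χ ≥ 4).
The coloring below uses 4 colors, so χ(G) = 4.
A valid 4-coloring: color 1: [12]; color 2: [3, 9, 10]; color 3: [0, 6, 14]; color 4: [1].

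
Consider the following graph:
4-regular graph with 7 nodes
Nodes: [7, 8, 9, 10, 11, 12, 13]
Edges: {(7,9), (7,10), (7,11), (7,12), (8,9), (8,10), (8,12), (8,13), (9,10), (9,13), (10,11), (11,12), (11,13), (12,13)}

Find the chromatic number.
χ(G) = 4

Clique number ω(G) = 3 (lower bound: χ ≥ ω).
Suppose a proper 3-coloring c exists. The clique [7, 9, 10] takes 3 distinct colors; by symmetry let c(7) = 1, c(9) = 2, c(10) = 3.
- Vertex 8: neighbors [9, 10] already have colors [2, 3] ⇒ c(8) = 1.
- Vertex 11: neighbors [7, 10] already have colors [1, 3] ⇒ c(11) = 2.
- Vertex 12: neighbors [7, 11] already have colors [1, 2] ⇒ c(12) = 3.
- Vertex 13: neighbors [8, 9, 12] already have colors [1, 2, 3] — all 3 colors blocked. Contradiction.
The forced assignments end in a contradiction, so G has no proper 3-coloring (χ ≥ 4).
The coloring below uses 4 colors, so χ(G) = 4.
A valid 4-coloring: color 1: [9, 12]; color 2: [7, 8]; color 3: [10, 13]; color 4: [11].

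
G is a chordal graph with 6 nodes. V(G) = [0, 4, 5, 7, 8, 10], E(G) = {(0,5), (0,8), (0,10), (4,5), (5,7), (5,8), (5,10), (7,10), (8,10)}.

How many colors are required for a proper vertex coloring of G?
χ(G) = 4

Clique number ω(G) = 4 (lower bound: χ ≥ ω).
The clique on [0, 5, 8, 10] has size 4, forcing χ ≥ 4, and the coloring below uses 4 colors, so χ(G) = 4.
A valid 4-coloring: color 1: [5]; color 2: [4, 10]; color 3: [7, 8]; color 4: [0].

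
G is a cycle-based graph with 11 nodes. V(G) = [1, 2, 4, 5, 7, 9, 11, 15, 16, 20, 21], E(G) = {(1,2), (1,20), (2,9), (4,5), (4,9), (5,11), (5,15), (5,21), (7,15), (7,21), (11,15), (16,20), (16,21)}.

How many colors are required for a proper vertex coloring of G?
Clique number ω(G) = 3 (lower bound: χ ≥ ω).
The clique on [5, 11, 15] has size 3, forcing χ ≥ 3, and the coloring below uses 3 colors, so χ(G) = 3.
A valid 3-coloring: color 1: [1, 5, 7, 9, 16]; color 2: [2, 4, 15, 20, 21]; color 3: [11].

χ(G) = 3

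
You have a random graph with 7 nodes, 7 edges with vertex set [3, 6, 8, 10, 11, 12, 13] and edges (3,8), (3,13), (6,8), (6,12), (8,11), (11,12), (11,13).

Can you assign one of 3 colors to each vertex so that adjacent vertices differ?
A valid 3-coloring: color 1: [3, 6, 10, 11]; color 2: [8, 12, 13].
(χ(G) = 2 ≤ 3.)

Yes, G is 3-colorable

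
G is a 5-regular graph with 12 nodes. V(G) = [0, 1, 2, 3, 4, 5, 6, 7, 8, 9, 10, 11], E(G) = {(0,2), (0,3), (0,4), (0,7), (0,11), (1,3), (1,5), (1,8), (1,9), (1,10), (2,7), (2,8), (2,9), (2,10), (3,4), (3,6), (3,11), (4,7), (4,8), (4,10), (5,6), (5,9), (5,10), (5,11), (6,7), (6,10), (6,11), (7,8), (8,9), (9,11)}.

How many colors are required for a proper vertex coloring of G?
χ(G) = 4

Clique number ω(G) = 3 (lower bound: χ ≥ ω).
Odd cycle [6, 11, 9, 1, 10] needs 3 colors (χ ≥ 3).
Vertex 5 is adjacent to every vertex of [1, 6, 9, 10, 11], which already need 3 colors among themselves, so 5 needs a new color (χ ≥ 4).
The coloring below uses 4 colors, so χ(G) = 4.
A valid 4-coloring: color 1: [1, 2, 4, 6]; color 2: [8, 10, 11]; color 3: [0, 5]; color 4: [3, 7, 9].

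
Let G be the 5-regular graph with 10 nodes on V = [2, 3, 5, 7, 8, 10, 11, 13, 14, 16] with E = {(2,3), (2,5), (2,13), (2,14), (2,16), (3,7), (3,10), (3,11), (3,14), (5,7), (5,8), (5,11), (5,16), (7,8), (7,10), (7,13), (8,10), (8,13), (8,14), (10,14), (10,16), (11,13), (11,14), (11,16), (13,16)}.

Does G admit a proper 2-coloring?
No, G is not 2-colorable

The clique on vertices [2, 5, 16] has size 3 > 2, so it alone needs 3 colors.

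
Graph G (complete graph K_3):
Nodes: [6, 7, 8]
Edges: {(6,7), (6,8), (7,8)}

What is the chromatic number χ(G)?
χ(G) = 3

Clique number ω(G) = 3 (lower bound: χ ≥ ω).
The clique on [6, 7, 8] has size 3, forcing χ ≥ 3, and the coloring below uses 3 colors, so χ(G) = 3.
A valid 3-coloring: color 1: [6]; color 2: [8]; color 3: [7].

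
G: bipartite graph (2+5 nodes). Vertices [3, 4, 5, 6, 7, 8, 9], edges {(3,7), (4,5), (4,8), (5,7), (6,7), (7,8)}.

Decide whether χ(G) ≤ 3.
A valid 3-coloring: color 1: [4, 7, 9]; color 2: [3, 5, 6, 8].
(χ(G) = 2 ≤ 3.)

Yes, G is 3-colorable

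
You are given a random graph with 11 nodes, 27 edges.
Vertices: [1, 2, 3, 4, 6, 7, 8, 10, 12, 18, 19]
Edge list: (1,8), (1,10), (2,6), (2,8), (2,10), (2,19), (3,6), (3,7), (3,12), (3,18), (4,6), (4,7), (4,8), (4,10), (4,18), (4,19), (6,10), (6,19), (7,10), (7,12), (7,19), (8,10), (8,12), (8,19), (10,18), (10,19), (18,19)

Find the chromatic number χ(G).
χ(G) = 4

Clique number ω(G) = 4 (lower bound: χ ≥ ω).
The clique on [2, 8, 10, 19] has size 4, forcing χ ≥ 4, and the coloring below uses 4 colors, so χ(G) = 4.
A valid 4-coloring: color 1: [3, 10]; color 2: [1, 12, 19]; color 3: [6, 7, 8, 18]; color 4: [2, 4].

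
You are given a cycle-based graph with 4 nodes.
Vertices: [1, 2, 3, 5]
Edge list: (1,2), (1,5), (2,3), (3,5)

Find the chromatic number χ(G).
χ(G) = 2

Clique number ω(G) = 2 (lower bound: χ ≥ ω).
The graph is bipartite (no odd cycle), so 2 colors suffice: χ(G) = 2.
A valid 2-coloring: color 1: [2, 5]; color 2: [1, 3].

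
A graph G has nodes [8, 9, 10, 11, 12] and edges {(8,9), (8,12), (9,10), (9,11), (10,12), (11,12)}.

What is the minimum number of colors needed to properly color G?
Clique number ω(G) = 2 (lower bound: χ ≥ ω).
The graph is bipartite (no odd cycle), so 2 colors suffice: χ(G) = 2.
A valid 2-coloring: color 1: [9, 12]; color 2: [8, 10, 11].

χ(G) = 2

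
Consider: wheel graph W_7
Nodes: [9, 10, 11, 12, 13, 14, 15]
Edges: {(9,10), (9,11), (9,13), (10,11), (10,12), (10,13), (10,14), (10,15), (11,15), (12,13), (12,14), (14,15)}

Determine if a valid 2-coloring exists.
The clique on vertices [9, 10, 11] has size 3 > 2, so it alone needs 3 colors.

No, G is not 2-colorable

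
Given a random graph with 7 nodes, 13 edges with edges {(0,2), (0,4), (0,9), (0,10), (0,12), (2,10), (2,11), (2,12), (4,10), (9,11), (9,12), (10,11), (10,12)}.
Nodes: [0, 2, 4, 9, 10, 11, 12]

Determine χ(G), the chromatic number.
χ(G) = 4

Clique number ω(G) = 4 (lower bound: χ ≥ ω).
The clique on [0, 2, 10, 12] has size 4, forcing χ ≥ 4, and the coloring below uses 4 colors, so χ(G) = 4.
A valid 4-coloring: color 1: [9, 10]; color 2: [0, 11]; color 3: [2, 4]; color 4: [12].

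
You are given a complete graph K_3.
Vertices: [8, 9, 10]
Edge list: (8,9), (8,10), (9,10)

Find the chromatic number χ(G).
Clique number ω(G) = 3 (lower bound: χ ≥ ω).
The clique on [8, 9, 10] has size 3, forcing χ ≥ 3, and the coloring below uses 3 colors, so χ(G) = 3.
A valid 3-coloring: color 1: [8]; color 2: [10]; color 3: [9].

χ(G) = 3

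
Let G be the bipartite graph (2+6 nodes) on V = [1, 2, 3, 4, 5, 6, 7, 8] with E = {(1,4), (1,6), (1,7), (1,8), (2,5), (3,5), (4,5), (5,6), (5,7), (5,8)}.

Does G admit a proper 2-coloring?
Yes, G is 2-colorable

A valid 2-coloring: color 1: [1, 5]; color 2: [2, 3, 4, 6, 7, 8].
(χ(G) = 2 ≤ 2.)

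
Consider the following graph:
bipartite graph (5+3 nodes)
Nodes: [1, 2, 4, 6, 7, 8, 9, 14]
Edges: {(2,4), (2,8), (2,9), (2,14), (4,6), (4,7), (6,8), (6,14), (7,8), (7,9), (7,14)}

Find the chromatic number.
χ(G) = 2

Clique number ω(G) = 2 (lower bound: χ ≥ ω).
The graph is bipartite (no odd cycle), so 2 colors suffice: χ(G) = 2.
A valid 2-coloring: color 1: [1, 2, 6, 7]; color 2: [4, 8, 9, 14].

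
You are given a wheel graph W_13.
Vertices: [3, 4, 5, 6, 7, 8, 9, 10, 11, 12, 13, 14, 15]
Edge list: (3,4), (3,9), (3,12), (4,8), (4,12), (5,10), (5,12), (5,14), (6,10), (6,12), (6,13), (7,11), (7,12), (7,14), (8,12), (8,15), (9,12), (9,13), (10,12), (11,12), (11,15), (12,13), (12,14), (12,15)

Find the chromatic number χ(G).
χ(G) = 3

Clique number ω(G) = 3 (lower bound: χ ≥ ω).
The clique on [3, 9, 12] has size 3, forcing χ ≥ 3, and the coloring below uses 3 colors, so χ(G) = 3.
A valid 3-coloring: color 1: [12]; color 2: [3, 8, 10, 11, 13, 14]; color 3: [4, 5, 6, 7, 9, 15].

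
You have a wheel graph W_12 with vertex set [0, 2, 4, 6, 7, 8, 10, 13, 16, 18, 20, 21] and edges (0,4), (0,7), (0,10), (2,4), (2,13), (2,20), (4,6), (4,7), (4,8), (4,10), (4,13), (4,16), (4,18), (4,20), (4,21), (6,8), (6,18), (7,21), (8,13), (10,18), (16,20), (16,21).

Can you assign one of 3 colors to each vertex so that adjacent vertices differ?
Odd cycle [8, 6, 18, 10, 0, 7, 21, 16, 20, 2, 13] needs 3 colors (χ ≥ 3).
Vertex 4 is adjacent to every vertex of [0, 2, 6, 7, 8, 10, 13, 16, 18, 20, 21], which already need 3 colors among themselves, so 4 needs a new color (χ ≥ 4).
Hence χ(G) ≥ 4 > 3, so no proper 3-coloring exists.

No, G is not 3-colorable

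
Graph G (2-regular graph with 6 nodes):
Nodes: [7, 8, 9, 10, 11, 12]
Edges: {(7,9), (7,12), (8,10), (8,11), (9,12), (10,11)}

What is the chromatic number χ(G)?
Clique number ω(G) = 3 (lower bound: χ ≥ ω).
The clique on [8, 10, 11] has size 3, forcing χ ≥ 3, and the coloring below uses 3 colors, so χ(G) = 3.
A valid 3-coloring: color 1: [9, 10]; color 2: [7, 11]; color 3: [8, 12].

χ(G) = 3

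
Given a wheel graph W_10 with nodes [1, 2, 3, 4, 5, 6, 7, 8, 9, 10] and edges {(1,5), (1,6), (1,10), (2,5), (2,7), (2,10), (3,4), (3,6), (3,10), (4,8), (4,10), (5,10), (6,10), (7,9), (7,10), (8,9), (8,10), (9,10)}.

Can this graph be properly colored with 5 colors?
A valid 5-coloring: color 1: [10]; color 2: [4, 5, 6, 7]; color 3: [1, 2, 3, 9]; color 4: [8].
(χ(G) = 4 ≤ 5.)

Yes, G is 5-colorable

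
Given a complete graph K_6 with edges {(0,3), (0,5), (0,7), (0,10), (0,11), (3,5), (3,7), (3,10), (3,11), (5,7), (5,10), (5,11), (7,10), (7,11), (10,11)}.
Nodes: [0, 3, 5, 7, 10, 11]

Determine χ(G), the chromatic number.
Clique number ω(G) = 6 (lower bound: χ ≥ ω).
The clique on [0, 3, 5, 7, 10, 11] has size 6, forcing χ ≥ 6, and the coloring below uses 6 colors, so χ(G) = 6.
A valid 6-coloring: color 1: [11]; color 2: [10]; color 3: [3]; color 4: [7]; color 5: [0]; color 6: [5].

χ(G) = 6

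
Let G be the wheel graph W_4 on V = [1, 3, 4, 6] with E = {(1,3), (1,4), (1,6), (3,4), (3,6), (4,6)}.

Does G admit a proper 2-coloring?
The clique on vertices [1, 3, 4, 6] has size 4 > 2, so it alone needs 4 colors.

No, G is not 2-colorable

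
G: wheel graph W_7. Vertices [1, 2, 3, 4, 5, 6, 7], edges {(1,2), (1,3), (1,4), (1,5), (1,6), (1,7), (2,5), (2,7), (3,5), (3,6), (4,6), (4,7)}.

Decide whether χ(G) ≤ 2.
No, G is not 2-colorable

The clique on vertices [1, 2, 5] has size 3 > 2, so it alone needs 3 colors.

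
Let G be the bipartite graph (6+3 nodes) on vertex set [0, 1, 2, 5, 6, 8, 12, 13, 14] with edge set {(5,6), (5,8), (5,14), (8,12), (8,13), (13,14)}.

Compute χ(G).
χ(G) = 2

Clique number ω(G) = 2 (lower bound: χ ≥ ω).
The graph is bipartite (no odd cycle), so 2 colors suffice: χ(G) = 2.
A valid 2-coloring: color 1: [0, 1, 2, 5, 12, 13]; color 2: [6, 8, 14].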